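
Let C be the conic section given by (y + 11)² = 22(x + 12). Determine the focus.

(-13/2, -11)

Vertex (-12, -11); 4p = 22 so p = 11/2. Opens right.
Focus is p units from the vertex along the axis: (h + p, k).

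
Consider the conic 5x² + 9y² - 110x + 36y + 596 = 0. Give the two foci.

Rearranging, 5(x² - 22x) + 9(y² + 4y) = -596.
Completing the square gives 5(x - 11)² + 9(y + 2)² = -596 + 605 + 36 = 45.
Divide through by 45 to get (x - 11)²/9 + (y + 2)²/5 = 1.
Ellipse, center (11, -2), major axis horizontal; a² = 9, b² = 5.
c² = a² - b² = 9 - 5 = 4, so c = 2.
Foci lie on the horizontal axis through the center: (h ± c, k).

(9, -2) and (13, -2)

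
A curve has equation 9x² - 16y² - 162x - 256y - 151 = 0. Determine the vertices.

(9, -11) and (9, -5)

9(x² - 18x) -16(y² + 16y) = 151
Complete the square: 9(x - 9)² -16(y + 8)² = 151 + 729 - 1024 = -144
Divide through by -144 to get (y + 8)²/9 - (x - 9)²/16 = 1.
Hyperbola, center (9, -8), transverse axis vertical; a² = 9, b² = 16.
a = 3. Vertices at (h, k ± a).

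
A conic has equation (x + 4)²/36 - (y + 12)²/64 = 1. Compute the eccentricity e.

e = 5/3

Center (-4, -12). The positive term is the x-term, so the transverse axis is horizontal; a² = 36, b² = 64.
c² = a² + b² = 100, so c = 10.
e = c/a = 10/6 = 5/3.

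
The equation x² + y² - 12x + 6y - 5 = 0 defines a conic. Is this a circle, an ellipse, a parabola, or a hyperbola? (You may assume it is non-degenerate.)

circle

No xy term. Coefficients of x² and y² are A = 1, C = 1.
A = C (same sign) ⇒ circle.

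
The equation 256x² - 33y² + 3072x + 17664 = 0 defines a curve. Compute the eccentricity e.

Collect terms: 256(x² + 12x) -33y² = -17664
Complete the square: 256(x + 6)² -33y² = -17664 + 9216 + 0 = -8448
Dividing both sides by -8448: y²/256 - (x + 6)²/33 = 1
Hyperbola, center (-6, 0), transverse axis vertical; a² = 256, b² = 33.
c² = a² + b² = 289, so c = 17.
e = c/a = 17/16.

e = 17/16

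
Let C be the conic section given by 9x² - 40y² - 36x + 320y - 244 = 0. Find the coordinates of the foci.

(2, -3) and (2, 11)

Group: 9(x² - 4x) -40(y² - 8y) = 244
Complete the square in x and y: 9(x - 2)² -40(y - 4)² = 244 + 36 - 640 = -360
Dividing both sides by -360: (y - 4)²/9 - (x - 2)²/40 = 1
Hyperbola, center (2, 4), transverse axis vertical; a² = 9, b² = 40.
c² = a² + b² = 9 + 40 = 49, so c = 7.
Foci lie on the vertical axis through the center: (h, k ± c).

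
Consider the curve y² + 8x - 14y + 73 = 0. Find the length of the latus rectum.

Only y is squared. Complete the square in y: (y - 7)² = -8(x + 3).
Vertex (-3, 7); 4p = -8 so p = -2. Opens left.
Latus rectum length = |4p| = 8.

8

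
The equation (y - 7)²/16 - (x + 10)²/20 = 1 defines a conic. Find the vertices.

(-10, 3) and (-10, 11)

Center (-10, 7). The positive term is the y-term, so the transverse axis is vertical; a² = 16, b² = 20.
a = 4. Vertices at (h, k ± a).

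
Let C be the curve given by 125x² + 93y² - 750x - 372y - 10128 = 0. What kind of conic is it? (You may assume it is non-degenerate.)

ellipse

No xy term. Coefficients of x² and y² are A = 125, C = 93.
A and C have the same sign but A ≠ C ⇒ ellipse.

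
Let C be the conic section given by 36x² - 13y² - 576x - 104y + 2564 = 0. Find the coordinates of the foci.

(8, -11) and (8, 3)

Group the x- and y-terms: 36(x² - 16x) -13(y² + 8y) = -2564
36(x - 8)² -13(y + 4)² = -2564 + 2304 - 208 = -468
Dividing both sides by -468: (y + 4)²/36 - (x - 8)²/13 = 1
Hyperbola, center (8, -4), transverse axis vertical; a² = 36, b² = 13.
c² = a² + b² = 36 + 13 = 49, so c = 7.
Foci lie on the vertical axis through the center: (h, k ± c).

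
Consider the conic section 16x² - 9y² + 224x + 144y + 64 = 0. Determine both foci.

(-12, 8) and (-2, 8)

Rearranging, 16(x² + 14x) -9(y² - 16y) = -64.
Completing the square gives 16(x + 7)² -9(y - 8)² = -64 + 784 - 576 = 144.
Divide by 144: (x + 7)²/9 - (y - 8)²/16 = 1
Hyperbola, center (-7, 8), transverse axis horizontal; a² = 9, b² = 16.
c² = a² + b² = 9 + 16 = 25, so c = 5.
Foci lie on the horizontal axis through the center: (h ± c, k).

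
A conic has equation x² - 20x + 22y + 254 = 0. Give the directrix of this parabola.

y = -3/2

Only x is squared. Complete the square in x: (x - 10)² = -22(y + 7).
Vertex (10, -7); 4p = -22 so p = -11/2. Opens down.
Directrix is the horizontal line y = k − p = -7 − (-11/2) = -3/2.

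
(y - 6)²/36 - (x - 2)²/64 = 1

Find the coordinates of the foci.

(2, -4) and (2, 16)

Center (2, 6). The positive term is the y-term, so the transverse axis is vertical; a² = 36, b² = 64.
c² = a² + b² = 36 + 64 = 100, so c = 10.
Foci lie on the vertical axis through the center: (h, k ± c).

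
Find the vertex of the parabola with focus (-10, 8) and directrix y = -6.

The vertex is the midpoint between the focus and the directrix along the axis of symmetry.
Axis is vertical (directrix is horizontal). Vertex y-coordinate = (8 + (-6))/2 = 1; x-coordinate = -10.

(-10, 1)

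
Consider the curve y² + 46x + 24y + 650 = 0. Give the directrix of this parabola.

x = 1/2

Only y is squared. Complete the square in y: (y + 12)² = -46(x + 11).
Vertex (-11, -12); 4p = -46 so p = -23/2. Opens left.
Directrix is the vertical line x = h − p = -11 − (-23/2) = 1/2.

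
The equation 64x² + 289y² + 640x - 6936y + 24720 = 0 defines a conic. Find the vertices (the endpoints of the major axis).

(-22, 12) and (12, 12)

Group the x- and y-terms: 64(x² + 10x) + 289(y² - 24y) = -24720
Completing the square gives 64(x + 5)² + 289(y - 12)² = -24720 + 1600 + 41616 = 18496.
Divide through by 18496 to get (x + 5)²/289 + (y - 12)²/64 = 1.
Ellipse, center (-5, 12), major axis horizontal; a² = 289, b² = 64.
a = 17. Vertices at (h ± a, k).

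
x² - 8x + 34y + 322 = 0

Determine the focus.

Only x is squared. Complete the square in x: (x - 4)² = -34(y + 9).
Vertex (4, -9); 4p = -34 so p = -17/2. Opens down.
Focus is p units from the vertex along the axis: (h, k + p).

(4, -35/2)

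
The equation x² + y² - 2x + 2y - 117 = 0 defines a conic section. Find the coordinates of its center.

Group: (x² - 2x) + (y² + 2y) = 117
Completing the square gives (x - 1)² + (y + 1)² = 117 + 1 + 1 = 119.
So (x - 1)² + (y + 1)² = 119.
Circle centered at (1, -1) with r² = 119.

(1, -1)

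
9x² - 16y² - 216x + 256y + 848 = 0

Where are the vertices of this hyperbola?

(12, 2) and (12, 14)

Group: 9(x² - 24x) -16(y² - 16y) = -848
Complete the square: 9(x - 12)² -16(y - 8)² = -848 + 1296 - 1024 = -576
Divide by -576: (y - 8)²/36 - (x - 12)²/64 = 1
Hyperbola, center (12, 8), transverse axis vertical; a² = 36, b² = 64.
a = 6. Vertices at (h, k ± a).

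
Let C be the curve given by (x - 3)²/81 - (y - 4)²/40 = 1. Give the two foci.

(-8, 4) and (14, 4)

Center (3, 4). The positive term is the x-term, so the transverse axis is horizontal; a² = 81, b² = 40.
c² = a² + b² = 81 + 40 = 121, so c = 11.
Foci lie on the horizontal axis through the center: (h ± c, k).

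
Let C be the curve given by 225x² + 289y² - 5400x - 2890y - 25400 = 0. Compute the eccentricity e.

e = 8/17

Group the x- and y-terms: 225(x² - 24x) + 289(y² - 10y) = 25400
Complete the square: 225(x - 12)² + 289(y - 5)² = 25400 + 32400 + 7225 = 65025
Dividing both sides by 65025: (x - 12)²/289 + (y - 5)²/225 = 1
Ellipse, center (12, 5), major axis horizontal; a² = 289, b² = 225.
c² = a² - b² = 64, so c = 8.
e = c/a = 8/17.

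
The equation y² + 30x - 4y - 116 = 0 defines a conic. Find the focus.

Only y is squared. Complete the square in y: (y - 2)² = -30(x - 4).
Vertex (4, 2); 4p = -30 so p = -15/2. Opens left.
Focus is p units from the vertex along the axis: (h + p, k).

(-7/2, 2)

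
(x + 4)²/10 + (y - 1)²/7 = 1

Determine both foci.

Center (-4, 1). The larger denominator 10 sits under the x-term, so the major axis is horizontal; a² = 10, b² = 7.
c² = a² - b² = 10 - 7 = 3, so c = √3.
Foci lie on the horizontal axis through the center: (h ± c, k).

(-4 - √3, 1) and (-4 + √3, 1)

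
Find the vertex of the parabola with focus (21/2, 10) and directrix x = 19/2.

(10, 10)

The vertex is the midpoint between the focus and the directrix along the axis of symmetry.
Axis is horizontal (directrix is vertical). Vertex x-coordinate = (21/2 + 19/2)/2 = 10; y-coordinate = 10.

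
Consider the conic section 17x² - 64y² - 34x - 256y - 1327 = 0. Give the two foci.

(-8, -2) and (10, -2)

17(x² - 2x) -64(y² + 4y) = 1327
17(x - 1)² -64(y + 2)² = 1327 + 17 - 256 = 1088
Dividing both sides by 1088: (x - 1)²/64 - (y + 2)²/17 = 1
Hyperbola, center (1, -2), transverse axis horizontal; a² = 64, b² = 17.
c² = a² + b² = 64 + 17 = 81, so c = 9.
Foci lie on the horizontal axis through the center: (h ± c, k).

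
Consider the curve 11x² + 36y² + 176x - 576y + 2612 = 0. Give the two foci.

Rearranging, 11(x² + 16x) + 36(y² - 16y) = -2612.
Complete the square: 11(x + 8)² + 36(y - 8)² = -2612 + 704 + 2304 = 396
Dividing both sides by 396: (x + 8)²/36 + (y - 8)²/11 = 1
Ellipse, center (-8, 8), major axis horizontal; a² = 36, b² = 11.
c² = a² - b² = 36 - 11 = 25, so c = 5.
Foci lie on the horizontal axis through the center: (h ± c, k).

(-13, 8) and (-3, 8)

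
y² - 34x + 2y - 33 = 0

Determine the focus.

Only y is squared. Complete the square in y: (y + 1)² = 34(x + 1).
Vertex (-1, -1); 4p = 34 so p = 17/2. Opens right.
Focus is p units from the vertex along the axis: (h + p, k).

(15/2, -1)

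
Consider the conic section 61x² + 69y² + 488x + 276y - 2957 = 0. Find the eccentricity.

Rearranging, 61(x² + 8x) + 69(y² + 4y) = 2957.
Complete the square in x and y: 61(x + 4)² + 69(y + 2)² = 2957 + 976 + 276 = 4209
Dividing both sides by 4209: (x + 4)²/69 + (y + 2)²/61 = 1
Ellipse, center (-4, -2), major axis horizontal; a² = 69, b² = 61.
c² = a² - b² = 8, so c = 2√2.
e = c/a = 2√2/√69 = 2√138/69.

e = 2√138/69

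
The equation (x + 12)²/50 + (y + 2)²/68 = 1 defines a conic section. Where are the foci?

Center (-12, -2). The larger denominator 68 sits under the y-term, so the major axis is vertical; a² = 68, b² = 50.
c² = a² - b² = 68 - 50 = 18, so c = 3√2.
Foci lie on the vertical axis through the center: (h, k ± c).

(-12, -2 - 3√2) and (-12, -2 + 3√2)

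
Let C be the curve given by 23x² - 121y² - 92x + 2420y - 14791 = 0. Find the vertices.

(-9, 10) and (13, 10)

Rearranging, 23(x² - 4x) -121(y² - 20y) = 14791.
Completing the square gives 23(x - 2)² -121(y - 10)² = 14791 + 92 - 12100 = 2783.
Divide by 2783: (x - 2)²/121 - (y - 10)²/23 = 1
Hyperbola, center (2, 10), transverse axis horizontal; a² = 121, b² = 23.
a = 11. Vertices at (h ± a, k).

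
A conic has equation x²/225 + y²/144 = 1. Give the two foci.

(-9, 0) and (9, 0)

Center (0, 0). The larger denominator 225 sits under the x-term, so the major axis is horizontal; a² = 225, b² = 144.
c² = a² - b² = 225 - 144 = 81, so c = 9.
Foci lie on the horizontal axis through the center: (h ± c, k).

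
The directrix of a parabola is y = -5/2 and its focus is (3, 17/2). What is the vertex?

(3, 3)

The vertex is the midpoint between the focus and the directrix along the axis of symmetry.
Axis is vertical (directrix is horizontal). Vertex y-coordinate = (17/2 + (-5/2))/2 = 3; x-coordinate = 3.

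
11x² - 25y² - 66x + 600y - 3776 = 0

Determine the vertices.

(-2, 12) and (8, 12)

11(x² - 6x) -25(y² - 24y) = 3776
Completing the square gives 11(x - 3)² -25(y - 12)² = 3776 + 99 - 3600 = 275.
Divide by 275: (x - 3)²/25 - (y - 12)²/11 = 1
Hyperbola, center (3, 12), transverse axis horizontal; a² = 25, b² = 11.
a = 5. Vertices at (h ± a, k).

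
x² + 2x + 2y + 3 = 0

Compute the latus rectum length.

2

Only x is squared. Complete the square in x: (x + 1)² = -2(y + 1).
Vertex (-1, -1); 4p = -2 so p = -1/2. Opens down.
Latus rectum length = |4p| = 2.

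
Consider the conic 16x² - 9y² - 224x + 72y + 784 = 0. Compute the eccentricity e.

e = 5/4

Group the x- and y-terms: 16(x² - 14x) -9(y² - 8y) = -784
Complete the square in x and y: 16(x - 7)² -9(y - 4)² = -784 + 784 - 144 = -144
Divide by -144: (y - 4)²/16 - (x - 7)²/9 = 1
Hyperbola, center (7, 4), transverse axis vertical; a² = 16, b² = 9.
c² = a² + b² = 25, so c = 5.
e = c/a = 5/4.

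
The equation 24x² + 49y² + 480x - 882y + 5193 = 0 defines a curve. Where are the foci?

(-15, 9) and (-5, 9)

Rearranging, 24(x² + 20x) + 49(y² - 18y) = -5193.
Completing the square gives 24(x + 10)² + 49(y - 9)² = -5193 + 2400 + 3969 = 1176.
Divide through by 1176 to get (x + 10)²/49 + (y - 9)²/24 = 1.
Ellipse, center (-10, 9), major axis horizontal; a² = 49, b² = 24.
c² = a² - b² = 49 - 24 = 25, so c = 5.
Foci lie on the horizontal axis through the center: (h ± c, k).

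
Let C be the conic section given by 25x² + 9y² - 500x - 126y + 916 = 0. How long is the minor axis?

18

25(x² - 20x) + 9(y² - 14y) = -916
25(x - 10)² + 9(y - 7)² = -916 + 2500 + 441 = 2025
Divide by 2025: (x - 10)²/81 + (y - 7)²/225 = 1
Ellipse, center (10, 7), major axis vertical; a² = 225, b² = 81.
b² = 81 so b = 9; the minor axis has length 2b = 18.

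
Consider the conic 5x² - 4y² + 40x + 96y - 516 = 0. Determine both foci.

Group the x- and y-terms: 5(x² + 8x) -4(y² - 24y) = 516
Complete the square in x and y: 5(x + 4)² -4(y - 12)² = 516 + 80 - 576 = 20
Divide by 20: (x + 4)²/4 - (y - 12)²/5 = 1
Hyperbola, center (-4, 12), transverse axis horizontal; a² = 4, b² = 5.
c² = a² + b² = 4 + 5 = 9, so c = 3.
Foci lie on the horizontal axis through the center: (h ± c, k).

(-7, 12) and (-1, 12)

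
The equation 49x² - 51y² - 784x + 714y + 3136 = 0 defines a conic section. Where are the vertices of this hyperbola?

(8, 0) and (8, 14)

Group the x- and y-terms: 49(x² - 16x) -51(y² - 14y) = -3136
Completing the square gives 49(x - 8)² -51(y - 7)² = -3136 + 3136 - 2499 = -2499.
Divide by -2499: (y - 7)²/49 - (x - 8)²/51 = 1
Hyperbola, center (8, 7), transverse axis vertical; a² = 49, b² = 51.
a = 7. Vertices at (h, k ± a).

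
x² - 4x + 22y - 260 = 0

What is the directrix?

y = 35/2

Only x is squared. Complete the square in x: (x - 2)² = -22(y - 12).
Vertex (2, 12); 4p = -22 so p = -11/2. Opens down.
Directrix is the horizontal line y = k − p = 12 − (-11/2) = 35/2.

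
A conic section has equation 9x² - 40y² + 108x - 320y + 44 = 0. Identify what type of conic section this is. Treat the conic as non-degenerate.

hyperbola

No xy term. Coefficients of x² and y² are A = 9, C = -40.
A and C have opposite signs ⇒ hyperbola.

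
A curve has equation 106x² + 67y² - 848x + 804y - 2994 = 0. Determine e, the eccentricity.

Group: 106(x² - 8x) + 67(y² + 12y) = 2994
Complete the square in x and y: 106(x - 4)² + 67(y + 6)² = 2994 + 1696 + 2412 = 7102
Divide by 7102: (x - 4)²/67 + (y + 6)²/106 = 1
Ellipse, center (4, -6), major axis vertical; a² = 106, b² = 67.
c² = a² - b² = 39, so c = √39.
e = c/a = √39/√106 = √4134/106.

e = √4134/106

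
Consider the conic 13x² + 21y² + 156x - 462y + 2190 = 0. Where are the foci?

Collect terms: 13(x² + 12x) + 21(y² - 22y) = -2190
Complete the square in x and y: 13(x + 6)² + 21(y - 11)² = -2190 + 468 + 2541 = 819
Divide by 819: (x + 6)²/63 + (y - 11)²/39 = 1
Ellipse, center (-6, 11), major axis horizontal; a² = 63, b² = 39.
c² = a² - b² = 63 - 39 = 24, so c = 2√6.
Foci lie on the horizontal axis through the center: (h ± c, k).

(-6 - 2√6, 11) and (-6 + 2√6, 11)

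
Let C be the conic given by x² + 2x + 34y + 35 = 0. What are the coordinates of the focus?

(-1, -19/2)

Only x is squared. Complete the square in x: (x + 1)² = -34(y + 1).
Vertex (-1, -1); 4p = -34 so p = -17/2. Opens down.
Focus is p units from the vertex along the axis: (h, k + p).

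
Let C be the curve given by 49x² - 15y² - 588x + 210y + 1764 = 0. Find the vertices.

(6, 0) and (6, 14)

Collect terms: 49(x² - 12x) -15(y² - 14y) = -1764
49(x - 6)² -15(y - 7)² = -1764 + 1764 - 735 = -735
Dividing both sides by -735: (y - 7)²/49 - (x - 6)²/15 = 1
Hyperbola, center (6, 7), transverse axis vertical; a² = 49, b² = 15.
a = 7. Vertices at (h, k ± a).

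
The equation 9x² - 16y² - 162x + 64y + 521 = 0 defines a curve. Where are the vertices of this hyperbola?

Group the x- and y-terms: 9(x² - 18x) -16(y² - 4y) = -521
9(x - 9)² -16(y - 2)² = -521 + 729 - 64 = 144
Divide by 144: (x - 9)²/16 - (y - 2)²/9 = 1
Hyperbola, center (9, 2), transverse axis horizontal; a² = 16, b² = 9.
a = 4. Vertices at (h ± a, k).

(5, 2) and (13, 2)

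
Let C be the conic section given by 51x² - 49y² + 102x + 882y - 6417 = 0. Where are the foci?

(-11, 9) and (9, 9)

Group: 51(x² + 2x) -49(y² - 18y) = 6417
Complete the square: 51(x + 1)² -49(y - 9)² = 6417 + 51 - 3969 = 2499
Divide by 2499: (x + 1)²/49 - (y - 9)²/51 = 1
Hyperbola, center (-1, 9), transverse axis horizontal; a² = 49, b² = 51.
c² = a² + b² = 49 + 51 = 100, so c = 10.
Foci lie on the horizontal axis through the center: (h ± c, k).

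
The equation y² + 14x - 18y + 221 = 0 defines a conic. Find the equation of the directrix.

x = -13/2

Only y is squared. Complete the square in y: (y - 9)² = -14(x + 10).
Vertex (-10, 9); 4p = -14 so p = -7/2. Opens left.
Directrix is the vertical line x = h − p = -10 − (-7/2) = -13/2.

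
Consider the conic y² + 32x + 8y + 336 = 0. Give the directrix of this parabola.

x = -2

Only y is squared. Complete the square in y: (y + 4)² = -32(x + 10).
Vertex (-10, -4); 4p = -32 so p = -8. Opens left.
Directrix is the vertical line x = h − p = -10 − (-8) = -2.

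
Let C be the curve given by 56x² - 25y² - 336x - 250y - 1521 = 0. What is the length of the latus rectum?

Collect terms: 56(x² - 6x) -25(y² + 10y) = 1521
56(x - 3)² -25(y + 5)² = 1521 + 504 - 625 = 1400
Dividing both sides by 1400: (x - 3)²/25 - (y + 5)²/56 = 1
Hyperbola, center (3, -5), transverse axis horizontal; a² = 25, b² = 56.
Latus rectum length = 2b²/a = 2·56/5 = 112/5.

112/5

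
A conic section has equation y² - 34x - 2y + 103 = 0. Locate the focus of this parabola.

Only y is squared. Complete the square in y: (y - 1)² = 34(x - 3).
Vertex (3, 1); 4p = 34 so p = 17/2. Opens right.
Focus is p units from the vertex along the axis: (h + p, k).

(23/2, 1)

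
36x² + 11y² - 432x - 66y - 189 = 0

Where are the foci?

Group: 36(x² - 12x) + 11(y² - 6y) = 189
36(x - 6)² + 11(y - 3)² = 189 + 1296 + 99 = 1584
Divide through by 1584 to get (x - 6)²/44 + (y - 3)²/144 = 1.
Ellipse, center (6, 3), major axis vertical; a² = 144, b² = 44.
c² = a² - b² = 144 - 44 = 100, so c = 10.
Foci lie on the vertical axis through the center: (h, k ± c).

(6, -7) and (6, 13)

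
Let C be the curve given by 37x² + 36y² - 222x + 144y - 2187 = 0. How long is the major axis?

Group: 37(x² - 6x) + 36(y² + 4y) = 2187
Complete the square: 37(x - 3)² + 36(y + 2)² = 2187 + 333 + 144 = 2664
Dividing both sides by 2664: (x - 3)²/72 + (y + 2)²/74 = 1
Ellipse, center (3, -2), major axis vertical; a² = 74, b² = 72.
a² = 74 so a = √74; the major axis has length 2a = 2√74.

2√74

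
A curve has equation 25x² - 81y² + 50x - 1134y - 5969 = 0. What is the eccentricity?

25(x² + 2x) -81(y² + 14y) = 5969
Complete the square: 25(x + 1)² -81(y + 7)² = 5969 + 25 - 3969 = 2025
Divide by 2025: (x + 1)²/81 - (y + 7)²/25 = 1
Hyperbola, center (-1, -7), transverse axis horizontal; a² = 81, b² = 25.
c² = a² + b² = 106, so c = √106.
e = c/a = √106/9.

e = √106/9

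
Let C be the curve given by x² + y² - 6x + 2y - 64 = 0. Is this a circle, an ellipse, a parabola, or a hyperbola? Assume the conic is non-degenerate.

circle

No xy term. Coefficients of x² and y² are A = 1, C = 1.
A = C (same sign) ⇒ circle.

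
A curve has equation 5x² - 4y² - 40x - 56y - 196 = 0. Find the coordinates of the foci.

(-2, -7) and (10, -7)

5(x² - 8x) -4(y² + 14y) = 196
Completing the square gives 5(x - 4)² -4(y + 7)² = 196 + 80 - 196 = 80.
Divide through by 80 to get (x - 4)²/16 - (y + 7)²/20 = 1.
Hyperbola, center (4, -7), transverse axis horizontal; a² = 16, b² = 20.
c² = a² + b² = 16 + 20 = 36, so c = 6.
Foci lie on the horizontal axis through the center: (h ± c, k).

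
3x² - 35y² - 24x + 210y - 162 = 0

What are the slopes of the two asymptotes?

3(x² - 8x) -35(y² - 6y) = 162
Complete the square: 3(x - 4)² -35(y - 3)² = 162 + 48 - 315 = -105
Divide through by -105 to get (y - 3)²/3 - (x - 4)²/35 = 1.
Hyperbola, center (4, 3), transverse axis vertical; a² = 3, b² = 35.
For a vertical hyperbola the asymptotes have slope ±a/b.
Here that is ±√3/√35 = ±√105/35.

√105/35 and -√105/35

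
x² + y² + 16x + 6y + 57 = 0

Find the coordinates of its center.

(-8, -3)

Group: (x² + 16x) + (y² + 6y) = -57
Complete the square: (x + 8)² + (y + 3)² = -57 + 64 + 9 = 16
So (x + 8)² + (y + 3)² = 16.
Circle centered at (-8, -3) with r² = 16.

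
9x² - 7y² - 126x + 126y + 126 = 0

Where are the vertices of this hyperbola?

Group the x- and y-terms: 9(x² - 14x) -7(y² - 18y) = -126
Completing the square gives 9(x - 7)² -7(y - 9)² = -126 + 441 - 567 = -252.
Dividing both sides by -252: (y - 9)²/36 - (x - 7)²/28 = 1
Hyperbola, center (7, 9), transverse axis vertical; a² = 36, b² = 28.
a = 6. Vertices at (h, k ± a).

(7, 3) and (7, 15)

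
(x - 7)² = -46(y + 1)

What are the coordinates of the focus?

(7, -25/2)

Vertex (7, -1); 4p = -46 so p = -23/2. Opens down.
Focus is p units from the vertex along the axis: (h, k + p).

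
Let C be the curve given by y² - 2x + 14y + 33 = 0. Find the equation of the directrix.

x = -17/2

Only y is squared. Complete the square in y: (y + 7)² = 2(x + 8).
Vertex (-8, -7); 4p = 2 so p = 1/2. Opens right.
Directrix is the vertical line x = h − p = -8 − (1/2) = -17/2.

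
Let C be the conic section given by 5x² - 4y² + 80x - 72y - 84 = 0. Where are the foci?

(-14, -9) and (-2, -9)

Collect terms: 5(x² + 16x) -4(y² + 18y) = 84
Complete the square in x and y: 5(x + 8)² -4(y + 9)² = 84 + 320 - 324 = 80
Divide by 80: (x + 8)²/16 - (y + 9)²/20 = 1
Hyperbola, center (-8, -9), transverse axis horizontal; a² = 16, b² = 20.
c² = a² + b² = 16 + 20 = 36, so c = 6.
Foci lie on the horizontal axis through the center: (h ± c, k).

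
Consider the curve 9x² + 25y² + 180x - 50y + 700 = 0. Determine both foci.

9(x² + 20x) + 25(y² - 2y) = -700
9(x + 10)² + 25(y - 1)² = -700 + 900 + 25 = 225
Divide by 225: (x + 10)²/25 + (y - 1)²/9 = 1
Ellipse, center (-10, 1), major axis horizontal; a² = 25, b² = 9.
c² = a² - b² = 25 - 9 = 16, so c = 4.
Foci lie on the horizontal axis through the center: (h ± c, k).

(-14, 1) and (-6, 1)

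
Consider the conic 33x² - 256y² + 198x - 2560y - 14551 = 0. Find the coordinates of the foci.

Group: 33(x² + 6x) -256(y² + 10y) = 14551
Completing the square gives 33(x + 3)² -256(y + 5)² = 14551 + 297 - 6400 = 8448.
Divide through by 8448 to get (x + 3)²/256 - (y + 5)²/33 = 1.
Hyperbola, center (-3, -5), transverse axis horizontal; a² = 256, b² = 33.
c² = a² + b² = 256 + 33 = 289, so c = 17.
Foci lie on the horizontal axis through the center: (h ± c, k).

(-20, -5) and (14, -5)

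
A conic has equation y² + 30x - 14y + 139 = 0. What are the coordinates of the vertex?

(-3, 7)

Only y is squared. Complete the square in y: (y - 7)² = -30(x + 3).
Vertex (-3, 7); 4p = -30 so p = -15/2. Opens left.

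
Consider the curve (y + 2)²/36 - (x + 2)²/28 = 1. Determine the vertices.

(-2, -8) and (-2, 4)

Center (-2, -2). The positive term is the y-term, so the transverse axis is vertical; a² = 36, b² = 28.
a = 6. Vertices at (h, k ± a).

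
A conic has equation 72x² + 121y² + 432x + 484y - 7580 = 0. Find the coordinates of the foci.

Group the x- and y-terms: 72(x² + 6x) + 121(y² + 4y) = 7580
Complete the square: 72(x + 3)² + 121(y + 2)² = 7580 + 648 + 484 = 8712
Dividing both sides by 8712: (x + 3)²/121 + (y + 2)²/72 = 1
Ellipse, center (-3, -2), major axis horizontal; a² = 121, b² = 72.
c² = a² - b² = 121 - 72 = 49, so c = 7.
Foci lie on the horizontal axis through the center: (h ± c, k).

(-10, -2) and (4, -2)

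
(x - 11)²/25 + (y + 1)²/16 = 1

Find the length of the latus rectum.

32/5

Center (11, -1). The larger denominator 25 sits under the x-term, so the major axis is horizontal; a² = 25, b² = 16.
Latus rectum length = 2b²/a = 2·16/5 = 32/5.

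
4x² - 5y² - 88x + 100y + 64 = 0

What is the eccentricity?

e = 3/2

Rearranging, 4(x² - 22x) -5(y² - 20y) = -64.
Complete the square in x and y: 4(x - 11)² -5(y - 10)² = -64 + 484 - 500 = -80
Dividing both sides by -80: (y - 10)²/16 - (x - 11)²/20 = 1
Hyperbola, center (11, 10), transverse axis vertical; a² = 16, b² = 20.
c² = a² + b² = 36, so c = 6.
e = c/a = 6/4 = 3/2.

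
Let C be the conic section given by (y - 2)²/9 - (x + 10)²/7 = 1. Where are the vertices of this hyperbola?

(-10, -1) and (-10, 5)

Center (-10, 2). The positive term is the y-term, so the transverse axis is vertical; a² = 9, b² = 7.
a = 3. Vertices at (h, k ± a).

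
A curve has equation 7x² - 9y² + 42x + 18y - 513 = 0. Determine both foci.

Group: 7(x² + 6x) -9(y² - 2y) = 513
Complete the square: 7(x + 3)² -9(y - 1)² = 513 + 63 - 9 = 567
Divide through by 567 to get (x + 3)²/81 - (y - 1)²/63 = 1.
Hyperbola, center (-3, 1), transverse axis horizontal; a² = 81, b² = 63.
c² = a² + b² = 81 + 63 = 144, so c = 12.
Foci lie on the horizontal axis through the center: (h ± c, k).

(-15, 1) and (9, 1)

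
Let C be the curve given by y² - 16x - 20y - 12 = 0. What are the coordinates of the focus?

Only y is squared. Complete the square in y: (y - 10)² = 16(x + 7).
Vertex (-7, 10); 4p = 16 so p = 4. Opens right.
Focus is p units from the vertex along the axis: (h + p, k).

(-3, 10)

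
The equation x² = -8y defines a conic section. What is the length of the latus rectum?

8

Vertex (0, 0); 4p = -8 so p = -2. Opens down.
Latus rectum length = |4p| = 8.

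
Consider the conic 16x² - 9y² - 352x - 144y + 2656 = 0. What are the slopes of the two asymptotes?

Rearranging, 16(x² - 22x) -9(y² + 16y) = -2656.
Complete the square in x and y: 16(x - 11)² -9(y + 8)² = -2656 + 1936 - 576 = -1296
Dividing both sides by -1296: (y + 8)²/144 - (x - 11)²/81 = 1
Hyperbola, center (11, -8), transverse axis vertical; a² = 144, b² = 81.
For a vertical hyperbola the asymptotes have slope ±a/b.
Here that is ±12/9 = ±4/3.

4/3 and -4/3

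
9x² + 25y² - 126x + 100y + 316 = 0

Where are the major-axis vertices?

(2, -2) and (12, -2)

Collect terms: 9(x² - 14x) + 25(y² + 4y) = -316
Complete the square in x and y: 9(x - 7)² + 25(y + 2)² = -316 + 441 + 100 = 225
Dividing both sides by 225: (x - 7)²/25 + (y + 2)²/9 = 1
Ellipse, center (7, -2), major axis horizontal; a² = 25, b² = 9.
a = 5. Vertices at (h ± a, k).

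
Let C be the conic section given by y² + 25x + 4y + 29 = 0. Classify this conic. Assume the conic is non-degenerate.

parabola

No xy term. Coefficients of x² and y² are A = 0, C = 1.
Exactly one squared variable ⇒ parabola.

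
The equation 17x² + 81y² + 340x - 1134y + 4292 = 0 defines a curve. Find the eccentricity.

e = 8/9

Group: 17(x² + 20x) + 81(y² - 14y) = -4292
Complete the square: 17(x + 10)² + 81(y - 7)² = -4292 + 1700 + 3969 = 1377
Divide by 1377: (x + 10)²/81 + (y - 7)²/17 = 1
Ellipse, center (-10, 7), major axis horizontal; a² = 81, b² = 17.
c² = a² - b² = 64, so c = 8.
e = c/a = 8/9.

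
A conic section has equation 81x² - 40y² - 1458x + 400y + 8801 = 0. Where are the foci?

Group the x- and y-terms: 81(x² - 18x) -40(y² - 10y) = -8801
Complete the square: 81(x - 9)² -40(y - 5)² = -8801 + 6561 - 1000 = -3240
Divide by -3240: (y - 5)²/81 - (x - 9)²/40 = 1
Hyperbola, center (9, 5), transverse axis vertical; a² = 81, b² = 40.
c² = a² + b² = 81 + 40 = 121, so c = 11.
Foci lie on the vertical axis through the center: (h, k ± c).

(9, -6) and (9, 16)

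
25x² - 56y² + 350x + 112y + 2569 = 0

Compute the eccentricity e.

e = 9/5

Rearranging, 25(x² + 14x) -56(y² - 2y) = -2569.
Complete the square: 25(x + 7)² -56(y - 1)² = -2569 + 1225 - 56 = -1400
Divide by -1400: (y - 1)²/25 - (x + 7)²/56 = 1
Hyperbola, center (-7, 1), transverse axis vertical; a² = 25, b² = 56.
c² = a² + b² = 81, so c = 9.
e = c/a = 9/5.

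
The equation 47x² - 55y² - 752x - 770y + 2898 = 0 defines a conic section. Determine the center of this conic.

(8, -7)

Group the x- and y-terms: 47(x² - 16x) -55(y² + 14y) = -2898
Completing the square gives 47(x - 8)² -55(y + 7)² = -2898 + 3008 - 2695 = -2585.
Divide through by -2585 to get (y + 7)²/47 - (x - 8)²/55 = 1.
Hyperbola with center (8, -7).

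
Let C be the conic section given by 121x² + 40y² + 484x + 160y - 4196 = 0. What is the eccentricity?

e = 9/11

Rearranging, 121(x² + 4x) + 40(y² + 4y) = 4196.
121(x + 2)² + 40(y + 2)² = 4196 + 484 + 160 = 4840
Dividing both sides by 4840: (x + 2)²/40 + (y + 2)²/121 = 1
Ellipse, center (-2, -2), major axis vertical; a² = 121, b² = 40.
c² = a² - b² = 81, so c = 9.
e = c/a = 9/11.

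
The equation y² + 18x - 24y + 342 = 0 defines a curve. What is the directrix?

Only y is squared. Complete the square in y: (y - 12)² = -18(x + 11).
Vertex (-11, 12); 4p = -18 so p = -9/2. Opens left.
Directrix is the vertical line x = h − p = -11 − (-9/2) = -13/2.

x = -13/2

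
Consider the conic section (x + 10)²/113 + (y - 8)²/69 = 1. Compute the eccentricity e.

e = 2√1243/113

Center (-10, 8). The larger denominator 113 sits under the x-term, so the major axis is horizontal; a² = 113, b² = 69.
c² = a² - b² = 44, so c = 2√11.
e = c/a = 2√11/√113 = 2√1243/113.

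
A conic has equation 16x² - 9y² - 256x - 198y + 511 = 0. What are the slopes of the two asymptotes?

4/3 and -4/3

Rearranging, 16(x² - 16x) -9(y² + 22y) = -511.
Completing the square gives 16(x - 8)² -9(y + 11)² = -511 + 1024 - 1089 = -576.
Dividing both sides by -576: (y + 11)²/64 - (x - 8)²/36 = 1
Hyperbola, center (8, -11), transverse axis vertical; a² = 64, b² = 36.
For a vertical hyperbola the asymptotes have slope ±a/b.
Here that is ±8/6 = ±4/3.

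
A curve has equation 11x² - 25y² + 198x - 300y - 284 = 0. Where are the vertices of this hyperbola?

Collect terms: 11(x² + 18x) -25(y² + 12y) = 284
Complete the square: 11(x + 9)² -25(y + 6)² = 284 + 891 - 900 = 275
Dividing both sides by 275: (x + 9)²/25 - (y + 6)²/11 = 1
Hyperbola, center (-9, -6), transverse axis horizontal; a² = 25, b² = 11.
a = 5. Vertices at (h ± a, k).

(-14, -6) and (-4, -6)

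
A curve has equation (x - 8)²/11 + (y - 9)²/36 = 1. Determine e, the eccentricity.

e = 5/6

Center (8, 9). The larger denominator 36 sits under the y-term, so the major axis is vertical; a² = 36, b² = 11.
c² = a² - b² = 25, so c = 5.
e = c/a = 5/6.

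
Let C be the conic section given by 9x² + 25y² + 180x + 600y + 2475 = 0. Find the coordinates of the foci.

(-22, -12) and (2, -12)

Collect terms: 9(x² + 20x) + 25(y² + 24y) = -2475
9(x + 10)² + 25(y + 12)² = -2475 + 900 + 3600 = 2025
Dividing both sides by 2025: (x + 10)²/225 + (y + 12)²/81 = 1
Ellipse, center (-10, -12), major axis horizontal; a² = 225, b² = 81.
c² = a² - b² = 225 - 81 = 144, so c = 12.
Foci lie on the horizontal axis through the center: (h ± c, k).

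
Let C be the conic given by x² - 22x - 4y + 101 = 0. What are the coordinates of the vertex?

(11, -5)

Only x is squared. Complete the square in x: (x - 11)² = 4(y + 5).
Vertex (11, -5); 4p = 4 so p = 1. Opens up.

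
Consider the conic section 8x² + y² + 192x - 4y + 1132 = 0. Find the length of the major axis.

Collect terms: 8(x² + 24x) + (y² - 4y) = -1132
Complete the square in x and y: 8(x + 12)² + (y - 2)² = -1132 + 1152 + 4 = 24
Divide by 24: (x + 12)²/3 + (y - 2)²/24 = 1
Ellipse, center (-12, 2), major axis vertical; a² = 24, b² = 3.
a² = 24 so a = 2√6; the major axis has length 2a = 4√6.

4√6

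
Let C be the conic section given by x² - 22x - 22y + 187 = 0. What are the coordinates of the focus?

Only x is squared. Complete the square in x: (x - 11)² = 22(y - 3).
Vertex (11, 3); 4p = 22 so p = 11/2. Opens up.
Focus is p units from the vertex along the axis: (h, k + p).

(11, 17/2)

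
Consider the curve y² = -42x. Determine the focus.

Vertex (0, 0); 4p = -42 so p = -21/2. Opens left.
Focus is p units from the vertex along the axis: (h + p, k).

(-21/2, 0)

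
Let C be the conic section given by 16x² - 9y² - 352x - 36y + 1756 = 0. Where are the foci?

(6, -2) and (16, -2)

Group: 16(x² - 22x) -9(y² + 4y) = -1756
Complete the square: 16(x - 11)² -9(y + 2)² = -1756 + 1936 - 36 = 144
Dividing both sides by 144: (x - 11)²/9 - (y + 2)²/16 = 1
Hyperbola, center (11, -2), transverse axis horizontal; a² = 9, b² = 16.
c² = a² + b² = 9 + 16 = 25, so c = 5.
Foci lie on the horizontal axis through the center: (h ± c, k).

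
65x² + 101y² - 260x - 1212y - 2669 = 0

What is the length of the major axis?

Rearranging, 65(x² - 4x) + 101(y² - 12y) = 2669.
Complete the square in x and y: 65(x - 2)² + 101(y - 6)² = 2669 + 260 + 3636 = 6565
Divide by 6565: (x - 2)²/101 + (y - 6)²/65 = 1
Ellipse, center (2, 6), major axis horizontal; a² = 101, b² = 65.
a² = 101 so a = √101; the major axis has length 2a = 2√101.

2√101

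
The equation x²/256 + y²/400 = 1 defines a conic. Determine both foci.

Center (0, 0). The larger denominator 400 sits under the y-term, so the major axis is vertical; a² = 400, b² = 256.
c² = a² - b² = 400 - 256 = 144, so c = 12.
Foci lie on the vertical axis through the center: (h, k ± c).

(0, -12) and (0, 12)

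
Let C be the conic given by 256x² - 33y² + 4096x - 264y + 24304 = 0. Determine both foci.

Rearranging, 256(x² + 16x) -33(y² + 8y) = -24304.
Complete the square: 256(x + 8)² -33(y + 4)² = -24304 + 16384 - 528 = -8448
Divide by -8448: (y + 4)²/256 - (x + 8)²/33 = 1
Hyperbola, center (-8, -4), transverse axis vertical; a² = 256, b² = 33.
c² = a² + b² = 256 + 33 = 289, so c = 17.
Foci lie on the vertical axis through the center: (h, k ± c).

(-8, -21) and (-8, 13)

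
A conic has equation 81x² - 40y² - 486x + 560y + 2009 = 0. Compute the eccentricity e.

e = 11/9

Group: 81(x² - 6x) -40(y² - 14y) = -2009
Complete the square in x and y: 81(x - 3)² -40(y - 7)² = -2009 + 729 - 1960 = -3240
Divide by -3240: (y - 7)²/81 - (x - 3)²/40 = 1
Hyperbola, center (3, 7), transverse axis vertical; a² = 81, b² = 40.
c² = a² + b² = 121, so c = 11.
e = c/a = 11/9.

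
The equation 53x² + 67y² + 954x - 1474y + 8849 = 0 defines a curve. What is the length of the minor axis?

2√53

Group: 53(x² + 18x) + 67(y² - 22y) = -8849
Complete the square: 53(x + 9)² + 67(y - 11)² = -8849 + 4293 + 8107 = 3551
Dividing both sides by 3551: (x + 9)²/67 + (y - 11)²/53 = 1
Ellipse, center (-9, 11), major axis horizontal; a² = 67, b² = 53.
b² = 53 so b = √53; the minor axis has length 2b = 2√53.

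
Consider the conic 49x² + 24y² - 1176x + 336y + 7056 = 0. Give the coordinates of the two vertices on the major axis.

Rearranging, 49(x² - 24x) + 24(y² + 14y) = -7056.
Completing the square gives 49(x - 12)² + 24(y + 7)² = -7056 + 7056 + 1176 = 1176.
Divide through by 1176 to get (x - 12)²/24 + (y + 7)²/49 = 1.
Ellipse, center (12, -7), major axis vertical; a² = 49, b² = 24.
a = 7. Vertices at (h, k ± a).

(12, -14) and (12, 0)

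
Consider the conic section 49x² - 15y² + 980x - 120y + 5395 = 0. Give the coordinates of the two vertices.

(-10, -11) and (-10, 3)

Rearranging, 49(x² + 20x) -15(y² + 8y) = -5395.
Completing the square gives 49(x + 10)² -15(y + 4)² = -5395 + 4900 - 240 = -735.
Dividing both sides by -735: (y + 4)²/49 - (x + 10)²/15 = 1
Hyperbola, center (-10, -4), transverse axis vertical; a² = 49, b² = 15.
a = 7. Vertices at (h, k ± a).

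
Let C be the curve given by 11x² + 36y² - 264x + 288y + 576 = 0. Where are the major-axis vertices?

Rearranging, 11(x² - 24x) + 36(y² + 8y) = -576.
11(x - 12)² + 36(y + 4)² = -576 + 1584 + 576 = 1584
Divide through by 1584 to get (x - 12)²/144 + (y + 4)²/44 = 1.
Ellipse, center (12, -4), major axis horizontal; a² = 144, b² = 44.
a = 12. Vertices at (h ± a, k).

(0, -4) and (24, -4)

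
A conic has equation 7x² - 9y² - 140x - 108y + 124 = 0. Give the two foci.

(2, -6) and (18, -6)

Rearranging, 7(x² - 20x) -9(y² + 12y) = -124.
Complete the square: 7(x - 10)² -9(y + 6)² = -124 + 700 - 324 = 252
Divide by 252: (x - 10)²/36 - (y + 6)²/28 = 1
Hyperbola, center (10, -6), transverse axis horizontal; a² = 36, b² = 28.
c² = a² + b² = 36 + 28 = 64, so c = 8.
Foci lie on the horizontal axis through the center: (h ± c, k).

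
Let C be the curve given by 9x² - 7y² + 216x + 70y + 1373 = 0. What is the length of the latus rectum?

28/3

Group: 9(x² + 24x) -7(y² - 10y) = -1373
Completing the square gives 9(x + 12)² -7(y - 5)² = -1373 + 1296 - 175 = -252.
Dividing both sides by -252: (y - 5)²/36 - (x + 12)²/28 = 1
Hyperbola, center (-12, 5), transverse axis vertical; a² = 36, b² = 28.
Latus rectum length = 2b²/a = 2·28/6 = 28/3.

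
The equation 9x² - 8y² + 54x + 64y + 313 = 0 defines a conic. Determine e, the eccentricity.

e = √17/3

Collect terms: 9(x² + 6x) -8(y² - 8y) = -313
Complete the square: 9(x + 3)² -8(y - 4)² = -313 + 81 - 128 = -360
Divide by -360: (y - 4)²/45 - (x + 3)²/40 = 1
Hyperbola, center (-3, 4), transverse axis vertical; a² = 45, b² = 40.
c² = a² + b² = 85, so c = √85.
e = c/a = √85/3√5 = √17/3.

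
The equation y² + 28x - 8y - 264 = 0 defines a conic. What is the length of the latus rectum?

28

Only y is squared. Complete the square in y: (y - 4)² = -28(x - 10).
Vertex (10, 4); 4p = -28 so p = -7. Opens left.
Latus rectum length = |4p| = 28.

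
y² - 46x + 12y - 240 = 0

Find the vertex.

Only y is squared. Complete the square in y: (y + 6)² = 46(x + 6).
Vertex (-6, -6); 4p = 46 so p = 23/2. Opens right.

(-6, -6)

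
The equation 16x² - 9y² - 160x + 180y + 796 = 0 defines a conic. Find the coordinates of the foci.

Rearranging, 16(x² - 10x) -9(y² - 20y) = -796.
Completing the square gives 16(x - 5)² -9(y - 10)² = -796 + 400 - 900 = -1296.
Dividing both sides by -1296: (y - 10)²/144 - (x - 5)²/81 = 1
Hyperbola, center (5, 10), transverse axis vertical; a² = 144, b² = 81.
c² = a² + b² = 144 + 81 = 225, so c = 15.
Foci lie on the vertical axis through the center: (h, k ± c).

(5, -5) and (5, 25)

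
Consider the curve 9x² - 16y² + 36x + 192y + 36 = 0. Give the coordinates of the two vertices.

(-2, 0) and (-2, 12)

9(x² + 4x) -16(y² - 12y) = -36
Completing the square gives 9(x + 2)² -16(y - 6)² = -36 + 36 - 576 = -576.
Dividing both sides by -576: (y - 6)²/36 - (x + 2)²/64 = 1
Hyperbola, center (-2, 6), transverse axis vertical; a² = 36, b² = 64.
a = 6. Vertices at (h, k ± a).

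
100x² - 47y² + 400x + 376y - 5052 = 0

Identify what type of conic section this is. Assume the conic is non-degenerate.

hyperbola

No xy term. Coefficients of x² and y² are A = 100, C = -47.
A and C have opposite signs ⇒ hyperbola.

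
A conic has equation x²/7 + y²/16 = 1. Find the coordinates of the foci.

(0, -3) and (0, 3)

Center (0, 0). The larger denominator 16 sits under the y-term, so the major axis is vertical; a² = 16, b² = 7.
c² = a² - b² = 16 - 7 = 9, so c = 3.
Foci lie on the vertical axis through the center: (h, k ± c).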